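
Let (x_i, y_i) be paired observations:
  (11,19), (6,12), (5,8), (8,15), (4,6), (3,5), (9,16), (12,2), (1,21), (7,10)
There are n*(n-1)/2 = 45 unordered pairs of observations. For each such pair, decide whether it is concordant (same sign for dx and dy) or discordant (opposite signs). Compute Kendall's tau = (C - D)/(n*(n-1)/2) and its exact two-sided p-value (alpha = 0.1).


Step 1: Enumerate the 45 unordered pairs (i,j) with i<j and classify each by sign(x_j-x_i) * sign(y_j-y_i).
  (1,2):dx=-5,dy=-7->C; (1,3):dx=-6,dy=-11->C; (1,4):dx=-3,dy=-4->C; (1,5):dx=-7,dy=-13->C
  (1,6):dx=-8,dy=-14->C; (1,7):dx=-2,dy=-3->C; (1,8):dx=+1,dy=-17->D; (1,9):dx=-10,dy=+2->D
  (1,10):dx=-4,dy=-9->C; (2,3):dx=-1,dy=-4->C; (2,4):dx=+2,dy=+3->C; (2,5):dx=-2,dy=-6->C
  (2,6):dx=-3,dy=-7->C; (2,7):dx=+3,dy=+4->C; (2,8):dx=+6,dy=-10->D; (2,9):dx=-5,dy=+9->D
  (2,10):dx=+1,dy=-2->D; (3,4):dx=+3,dy=+7->C; (3,5):dx=-1,dy=-2->C; (3,6):dx=-2,dy=-3->C
  (3,7):dx=+4,dy=+8->C; (3,8):dx=+7,dy=-6->D; (3,9):dx=-4,dy=+13->D; (3,10):dx=+2,dy=+2->C
  (4,5):dx=-4,dy=-9->C; (4,6):dx=-5,dy=-10->C; (4,7):dx=+1,dy=+1->C; (4,8):dx=+4,dy=-13->D
  (4,9):dx=-7,dy=+6->D; (4,10):dx=-1,dy=-5->C; (5,6):dx=-1,dy=-1->C; (5,7):dx=+5,dy=+10->C
  (5,8):dx=+8,dy=-4->D; (5,9):dx=-3,dy=+15->D; (5,10):dx=+3,dy=+4->C; (6,7):dx=+6,dy=+11->C
  (6,8):dx=+9,dy=-3->D; (6,9):dx=-2,dy=+16->D; (6,10):dx=+4,dy=+5->C; (7,8):dx=+3,dy=-14->D
  (7,9):dx=-8,dy=+5->D; (7,10):dx=-2,dy=-6->C; (8,9):dx=-11,dy=+19->D; (8,10):dx=-5,dy=+8->D
  (9,10):dx=+6,dy=-11->D
Step 2: C = 27, D = 18, total pairs = 45.
Step 3: tau = (C - D)/(n(n-1)/2) = (27 - 18)/45 = 0.200000.
Step 4: Exact two-sided p-value (enumerate n! = 3628800 permutations of y under H0): p = 0.484313.
Step 5: alpha = 0.1. fail to reject H0.

tau_b = 0.2000 (C=27, D=18), p = 0.484313, fail to reject H0.


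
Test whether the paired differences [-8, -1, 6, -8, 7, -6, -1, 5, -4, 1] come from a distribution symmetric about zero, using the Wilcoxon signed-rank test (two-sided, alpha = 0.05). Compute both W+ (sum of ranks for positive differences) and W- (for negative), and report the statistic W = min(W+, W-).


Step 1: Drop any zero differences (none here) and take |d_i|.
|d| = [8, 1, 6, 8, 7, 6, 1, 5, 4, 1]
Step 2: Midrank |d_i| (ties get averaged ranks).
ranks: |8|->9.5, |1|->2, |6|->6.5, |8|->9.5, |7|->8, |6|->6.5, |1|->2, |5|->5, |4|->4, |1|->2
Step 3: Attach original signs; sum ranks with positive sign and with negative sign.
W+ = 6.5 + 8 + 5 + 2 = 21.5
W- = 9.5 + 2 + 9.5 + 6.5 + 2 + 4 = 33.5
(Check: W+ + W- = 55 should equal n(n+1)/2 = 55.)
Step 4: Test statistic W = min(W+, W-) = 21.5.
Step 5: Ties in |d|, so use the tie-corrected normal approximation.
        E[W] = n(n+1)/4 = 10*11/4 = 27.5.
        Tie groups: |d|=1 (t=3), |d|=6 (t=2), |d|=8 (t=2); sum(t^3 - t) = 36.
        Var[W] = n(n+1)(2n+1)/24 - sum(t^3-t)/48 = 2310/24 - 36/48 = 95.5.
        z = (W - E[W]) / sqrt(Var[W]) = (21.5 - 27.5) / 9.7724 = -0.6140.
        Two-sided p = 2*Phi(z) = 0.539233.
Step 6: alpha = 0.05. fail to reject H0.

W+ = 21.5, W- = 33.5, W = min = 21.5, p = 0.539233, fail to reject H0.


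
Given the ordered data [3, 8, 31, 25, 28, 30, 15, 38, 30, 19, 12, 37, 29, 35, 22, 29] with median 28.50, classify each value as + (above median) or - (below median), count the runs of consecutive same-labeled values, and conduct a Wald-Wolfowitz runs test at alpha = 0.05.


Step 1: Compute median = 28.50; label A = above, B = below.
Labels in order: BBABBABAABBAAABA  (n_A = 8, n_B = 8)
Step 2: Count runs R = 10.
Step 3: Under H0 (random ordering), E[R] = 2*n_A*n_B/(n_A+n_B) + 1 = 2*8*8/16 + 1 = 9.0000.
        Var[R] = 2*n_A*n_B*(2*n_A*n_B - n_A - n_B) / ((n_A+n_B)^2 * (n_A+n_B-1)) = 14336/3840 = 3.7333.
        SD[R] = 1.9322.
Step 4: Continuity-corrected z = (R - 0.5 - E[R]) / SD[R] = (10 - 0.5 - 9.0000) / 1.9322 = 0.2588.
Step 5: Two-sided p-value via normal approximation = 2*(1 - Phi(|z|)) = 0.795809.
Step 6: alpha = 0.05. fail to reject H0.

R = 10, z = 0.2588, p = 0.795809, fail to reject H0.


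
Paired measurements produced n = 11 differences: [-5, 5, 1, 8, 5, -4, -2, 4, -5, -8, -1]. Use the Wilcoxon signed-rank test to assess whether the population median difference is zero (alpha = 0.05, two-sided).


Step 1: Drop any zero differences (none here) and take |d_i|.
|d| = [5, 5, 1, 8, 5, 4, 2, 4, 5, 8, 1]
Step 2: Midrank |d_i| (ties get averaged ranks).
ranks: |5|->7.5, |5|->7.5, |1|->1.5, |8|->10.5, |5|->7.5, |4|->4.5, |2|->3, |4|->4.5, |5|->7.5, |8|->10.5, |1|->1.5
Step 3: Attach original signs; sum ranks with positive sign and with negative sign.
W+ = 7.5 + 1.5 + 10.5 + 7.5 + 4.5 = 31.5
W- = 7.5 + 4.5 + 3 + 7.5 + 10.5 + 1.5 = 34.5
(Check: W+ + W- = 66 should equal n(n+1)/2 = 66.)
Step 4: Test statistic W = min(W+, W-) = 31.5.
Step 5: Ties in |d|, so use the tie-corrected normal approximation.
        E[W] = n(n+1)/4 = 11*12/4 = 33.
        Tie groups: |d|=1 (t=2), |d|=4 (t=2), |d|=5 (t=4), |d|=8 (t=2); sum(t^3 - t) = 78.
        Var[W] = n(n+1)(2n+1)/24 - sum(t^3-t)/48 = 3036/24 - 78/48 = 124.875.
        z = (W - E[W]) / sqrt(Var[W]) = (31.5 - 33) / 11.1747 = -0.1342.
        Two-sided p = 2*Phi(z) = 0.893220.
Step 6: alpha = 0.05. fail to reject H0.

W+ = 31.5, W- = 34.5, W = min = 31.5, p = 0.893220, fail to reject H0.


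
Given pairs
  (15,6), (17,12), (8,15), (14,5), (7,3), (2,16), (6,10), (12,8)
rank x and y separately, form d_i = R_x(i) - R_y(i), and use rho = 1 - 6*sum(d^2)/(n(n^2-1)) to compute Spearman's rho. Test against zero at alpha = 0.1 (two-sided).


Step 1: Rank x and y separately (midranks; no ties here).
rank(x): 15->7, 17->8, 8->4, 14->6, 7->3, 2->1, 6->2, 12->5
rank(y): 6->3, 12->6, 15->7, 5->2, 3->1, 16->8, 10->5, 8->4
Step 2: d_i = R_x(i) - R_y(i); compute d_i^2.
  (7-3)^2=16, (8-6)^2=4, (4-7)^2=9, (6-2)^2=16, (3-1)^2=4, (1-8)^2=49, (2-5)^2=9, (5-4)^2=1
sum(d^2) = 108.
Step 3: rho = 1 - 6*108 / (8*(8^2 - 1)) = 1 - 648/504 = -0.285714.
Step 4: Under H0, t = rho * sqrt((n-2)/(1-rho^2)) = -0.7303 ~ t(6).
Step 5: Two-sided p-value from the t-distribution with 6 df = 0.492726.
Step 6: alpha = 0.1. fail to reject H0.

rho = -0.2857, p = 0.492726, fail to reject H0 at alpha = 0.1.


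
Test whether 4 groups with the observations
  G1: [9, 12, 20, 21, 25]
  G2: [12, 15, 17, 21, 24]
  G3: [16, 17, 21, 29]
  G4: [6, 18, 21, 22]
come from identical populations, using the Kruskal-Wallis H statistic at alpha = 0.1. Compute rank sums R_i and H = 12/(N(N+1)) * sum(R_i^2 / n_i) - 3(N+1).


Step 1: Combine all N = 18 observations and assign midranks.
sorted (value, group, rank): (6,G4,1), (9,G1,2), (12,G1,3.5), (12,G2,3.5), (15,G2,5), (16,G3,6), (17,G2,7.5), (17,G3,7.5), (18,G4,9), (20,G1,10), (21,G1,12.5), (21,G2,12.5), (21,G3,12.5), (21,G4,12.5), (22,G4,15), (24,G2,16), (25,G1,17), (29,G3,18)
Step 2: Sum ranks within each group.
R_1 = 45 (n_1 = 5)
R_2 = 44.5 (n_2 = 5)
R_3 = 44 (n_3 = 4)
R_4 = 37.5 (n_4 = 4)
Step 3: H = 12/(N(N+1)) * sum(R_i^2/n_i) - 3(N+1)
     = 12/(18*19) * (45^2/5 + 44.5^2/5 + 44^2/4 + 37.5^2/4) - 3*19
     = 0.035088 * 1636.61 - 57
     = 0.425000.
Step 4: Ties present; correction factor C = 1 - 72/(18^3 - 18) = 0.987616. Corrected H = 0.425000 / 0.987616 = 0.430329.
Step 5: Under H0, H ~ chi^2(3); p-value = 0.933908.
Step 6: alpha = 0.1. fail to reject H0.

H = 0.4303, df = 3, p = 0.933908, fail to reject H0.


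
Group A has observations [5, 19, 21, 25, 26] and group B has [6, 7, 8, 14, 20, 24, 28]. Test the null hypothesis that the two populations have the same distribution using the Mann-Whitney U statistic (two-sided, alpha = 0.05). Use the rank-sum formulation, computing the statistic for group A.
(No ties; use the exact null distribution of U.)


Step 1: Combine and sort all 12 observations; assign midranks.
sorted (value, group): (5,X), (6,Y), (7,Y), (8,Y), (14,Y), (19,X), (20,Y), (21,X), (24,Y), (25,X), (26,X), (28,Y)
ranks: 5->1, 6->2, 7->3, 8->4, 14->5, 19->6, 20->7, 21->8, 24->9, 25->10, 26->11, 28->12
Step 2: Rank sum for X: R1 = 1 + 6 + 8 + 10 + 11 = 36.
Step 3: U_X = R1 - n1(n1+1)/2 = 36 - 5*6/2 = 36 - 15 = 21.
       U_Y = n1*n2 - U_X = 35 - 21 = 14.
Step 4: No ties, so the exact null distribution of U (based on enumerating the C(12,5) = 792 equally likely rank assignments) gives the two-sided p-value.
Step 5: p-value = 0.638889; compare to alpha = 0.05. fail to reject H0.

U_X = 21, p = 0.638889, fail to reject H0 at alpha = 0.05.


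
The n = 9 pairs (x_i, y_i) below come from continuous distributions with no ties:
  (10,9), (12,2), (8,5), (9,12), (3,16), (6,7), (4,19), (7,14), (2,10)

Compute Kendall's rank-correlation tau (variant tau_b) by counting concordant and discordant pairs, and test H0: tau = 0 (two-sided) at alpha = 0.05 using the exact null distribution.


Step 1: Enumerate the 36 unordered pairs (i,j) with i<j and classify each by sign(x_j-x_i) * sign(y_j-y_i).
  (1,2):dx=+2,dy=-7->D; (1,3):dx=-2,dy=-4->C; (1,4):dx=-1,dy=+3->D; (1,5):dx=-7,dy=+7->D
  (1,6):dx=-4,dy=-2->C; (1,7):dx=-6,dy=+10->D; (1,8):dx=-3,dy=+5->D; (1,9):dx=-8,dy=+1->D
  (2,3):dx=-4,dy=+3->D; (2,4):dx=-3,dy=+10->D; (2,5):dx=-9,dy=+14->D; (2,6):dx=-6,dy=+5->D
  (2,7):dx=-8,dy=+17->D; (2,8):dx=-5,dy=+12->D; (2,9):dx=-10,dy=+8->D; (3,4):dx=+1,dy=+7->C
  (3,5):dx=-5,dy=+11->D; (3,6):dx=-2,dy=+2->D; (3,7):dx=-4,dy=+14->D; (3,8):dx=-1,dy=+9->D
  (3,9):dx=-6,dy=+5->D; (4,5):dx=-6,dy=+4->D; (4,6):dx=-3,dy=-5->C; (4,7):dx=-5,dy=+7->D
  (4,8):dx=-2,dy=+2->D; (4,9):dx=-7,dy=-2->C; (5,6):dx=+3,dy=-9->D; (5,7):dx=+1,dy=+3->C
  (5,8):dx=+4,dy=-2->D; (5,9):dx=-1,dy=-6->C; (6,7):dx=-2,dy=+12->D; (6,8):dx=+1,dy=+7->C
  (6,9):dx=-4,dy=+3->D; (7,8):dx=+3,dy=-5->D; (7,9):dx=-2,dy=-9->C; (8,9):dx=-5,dy=-4->C
Step 2: C = 10, D = 26, total pairs = 36.
Step 3: tau = (C - D)/(n(n-1)/2) = (10 - 26)/36 = -0.444444.
Step 4: Exact two-sided p-value (enumerate n! = 362880 permutations of y under H0): p = 0.119439.
Step 5: alpha = 0.05. fail to reject H0.

tau_b = -0.4444 (C=10, D=26), p = 0.119439, fail to reject H0.


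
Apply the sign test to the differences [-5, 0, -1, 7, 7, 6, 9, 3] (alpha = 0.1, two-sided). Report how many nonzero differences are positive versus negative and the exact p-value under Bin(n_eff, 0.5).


Step 1: Discard zero differences. Original n = 8; n_eff = number of nonzero differences = 7.
Nonzero differences (with sign): -5, -1, +7, +7, +6, +9, +3
Step 2: Count signs: positive = 5, negative = 2.
Step 3: Under H0: P(positive) = 0.5, so the number of positives S ~ Bin(7, 0.5).
Step 4: Two-sided exact p-value = sum of Bin(7,0.5) probabilities at or below the observed probability = 0.453125.
Step 5: alpha = 0.1. fail to reject H0.

n_eff = 7, pos = 5, neg = 2, p = 0.453125, fail to reject H0.


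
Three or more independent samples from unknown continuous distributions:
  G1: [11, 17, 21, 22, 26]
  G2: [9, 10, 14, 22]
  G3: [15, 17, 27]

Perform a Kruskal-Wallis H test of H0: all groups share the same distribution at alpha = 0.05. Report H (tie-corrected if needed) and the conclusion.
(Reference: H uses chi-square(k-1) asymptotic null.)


Step 1: Combine all N = 12 observations and assign midranks.
sorted (value, group, rank): (9,G2,1), (10,G2,2), (11,G1,3), (14,G2,4), (15,G3,5), (17,G1,6.5), (17,G3,6.5), (21,G1,8), (22,G1,9.5), (22,G2,9.5), (26,G1,11), (27,G3,12)
Step 2: Sum ranks within each group.
R_1 = 38 (n_1 = 5)
R_2 = 16.5 (n_2 = 4)
R_3 = 23.5 (n_3 = 3)
Step 3: H = 12/(N(N+1)) * sum(R_i^2/n_i) - 3(N+1)
     = 12/(12*13) * (38^2/5 + 16.5^2/4 + 23.5^2/3) - 3*13
     = 0.076923 * 540.946 - 39
     = 2.611218.
Step 4: Ties present; correction factor C = 1 - 12/(12^3 - 12) = 0.993007. Corrected H = 2.611218 / 0.993007 = 2.629607.
Step 5: Under H0, H ~ chi^2(2); p-value = 0.268527.
Step 6: alpha = 0.05. fail to reject H0.

H = 2.6296, df = 2, p = 0.268527, fail to reject H0.


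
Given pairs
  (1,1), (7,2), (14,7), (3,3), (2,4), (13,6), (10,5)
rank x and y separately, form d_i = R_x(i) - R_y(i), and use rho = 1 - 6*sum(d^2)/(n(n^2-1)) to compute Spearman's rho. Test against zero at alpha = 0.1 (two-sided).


Step 1: Rank x and y separately (midranks; no ties here).
rank(x): 1->1, 7->4, 14->7, 3->3, 2->2, 13->6, 10->5
rank(y): 1->1, 2->2, 7->7, 3->3, 4->4, 6->6, 5->5
Step 2: d_i = R_x(i) - R_y(i); compute d_i^2.
  (1-1)^2=0, (4-2)^2=4, (7-7)^2=0, (3-3)^2=0, (2-4)^2=4, (6-6)^2=0, (5-5)^2=0
sum(d^2) = 8.
Step 3: rho = 1 - 6*8 / (7*(7^2 - 1)) = 1 - 48/336 = 0.857143.
Step 4: Under H0, t = rho * sqrt((n-2)/(1-rho^2)) = 3.7210 ~ t(5).
Step 5: Two-sided p-value from the t-distribution with 5 df = 0.013697.
Step 6: alpha = 0.1. reject H0.

rho = 0.8571, p = 0.013697, reject H0 at alpha = 0.1.


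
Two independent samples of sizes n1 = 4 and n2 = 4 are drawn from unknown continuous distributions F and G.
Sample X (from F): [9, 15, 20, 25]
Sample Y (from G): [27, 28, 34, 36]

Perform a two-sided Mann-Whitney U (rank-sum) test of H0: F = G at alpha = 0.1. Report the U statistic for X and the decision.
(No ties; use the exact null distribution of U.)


Step 1: Combine and sort all 8 observations; assign midranks.
sorted (value, group): (9,X), (15,X), (20,X), (25,X), (27,Y), (28,Y), (34,Y), (36,Y)
ranks: 9->1, 15->2, 20->3, 25->4, 27->5, 28->6, 34->7, 36->8
Step 2: Rank sum for X: R1 = 1 + 2 + 3 + 4 = 10.
Step 3: U_X = R1 - n1(n1+1)/2 = 10 - 4*5/2 = 10 - 10 = 0.
       U_Y = n1*n2 - U_X = 16 - 0 = 16.
Step 4: No ties, so the exact null distribution of U (based on enumerating the C(8,4) = 70 equally likely rank assignments) gives the two-sided p-value.
Step 5: p-value = 0.028571; compare to alpha = 0.1. reject H0.

U_X = 0, p = 0.028571, reject H0 at alpha = 0.1.


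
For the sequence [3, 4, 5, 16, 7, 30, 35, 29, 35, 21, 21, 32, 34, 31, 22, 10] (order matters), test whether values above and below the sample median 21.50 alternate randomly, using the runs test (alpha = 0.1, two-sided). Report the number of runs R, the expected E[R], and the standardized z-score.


Step 1: Compute median = 21.50; label A = above, B = below.
Labels in order: BBBBBAAAABBAAAAB  (n_A = 8, n_B = 8)
Step 2: Count runs R = 5.
Step 3: Under H0 (random ordering), E[R] = 2*n_A*n_B/(n_A+n_B) + 1 = 2*8*8/16 + 1 = 9.0000.
        Var[R] = 2*n_A*n_B*(2*n_A*n_B - n_A - n_B) / ((n_A+n_B)^2 * (n_A+n_B-1)) = 14336/3840 = 3.7333.
        SD[R] = 1.9322.
Step 4: Continuity-corrected z = (R + 0.5 - E[R]) / SD[R] = (5 + 0.5 - 9.0000) / 1.9322 = -1.8114.
Step 5: Two-sided p-value via normal approximation = 2*(1 - Phi(|z|)) = 0.070076.
Step 6: alpha = 0.1. reject H0.

R = 5, z = -1.8114, p = 0.070076, reject H0.


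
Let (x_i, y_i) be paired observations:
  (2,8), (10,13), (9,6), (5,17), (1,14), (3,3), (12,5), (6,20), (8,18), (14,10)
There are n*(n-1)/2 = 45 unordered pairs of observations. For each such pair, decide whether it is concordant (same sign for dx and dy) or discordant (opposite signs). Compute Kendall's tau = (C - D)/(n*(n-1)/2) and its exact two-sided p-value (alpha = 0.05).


Step 1: Enumerate the 45 unordered pairs (i,j) with i<j and classify each by sign(x_j-x_i) * sign(y_j-y_i).
  (1,2):dx=+8,dy=+5->C; (1,3):dx=+7,dy=-2->D; (1,4):dx=+3,dy=+9->C; (1,5):dx=-1,dy=+6->D
  (1,6):dx=+1,dy=-5->D; (1,7):dx=+10,dy=-3->D; (1,8):dx=+4,dy=+12->C; (1,9):dx=+6,dy=+10->C
  (1,10):dx=+12,dy=+2->C; (2,3):dx=-1,dy=-7->C; (2,4):dx=-5,dy=+4->D; (2,5):dx=-9,dy=+1->D
  (2,6):dx=-7,dy=-10->C; (2,7):dx=+2,dy=-8->D; (2,8):dx=-4,dy=+7->D; (2,9):dx=-2,dy=+5->D
  (2,10):dx=+4,dy=-3->D; (3,4):dx=-4,dy=+11->D; (3,5):dx=-8,dy=+8->D; (3,6):dx=-6,dy=-3->C
  (3,7):dx=+3,dy=-1->D; (3,8):dx=-3,dy=+14->D; (3,9):dx=-1,dy=+12->D; (3,10):dx=+5,dy=+4->C
  (4,5):dx=-4,dy=-3->C; (4,6):dx=-2,dy=-14->C; (4,7):dx=+7,dy=-12->D; (4,8):dx=+1,dy=+3->C
  (4,9):dx=+3,dy=+1->C; (4,10):dx=+9,dy=-7->D; (5,6):dx=+2,dy=-11->D; (5,7):dx=+11,dy=-9->D
  (5,8):dx=+5,dy=+6->C; (5,9):dx=+7,dy=+4->C; (5,10):dx=+13,dy=-4->D; (6,7):dx=+9,dy=+2->C
  (6,8):dx=+3,dy=+17->C; (6,9):dx=+5,dy=+15->C; (6,10):dx=+11,dy=+7->C; (7,8):dx=-6,dy=+15->D
  (7,9):dx=-4,dy=+13->D; (7,10):dx=+2,dy=+5->C; (8,9):dx=+2,dy=-2->D; (8,10):dx=+8,dy=-10->D
  (9,10):dx=+6,dy=-8->D
Step 2: C = 20, D = 25, total pairs = 45.
Step 3: tau = (C - D)/(n(n-1)/2) = (20 - 25)/45 = -0.111111.
Step 4: Exact two-sided p-value (enumerate n! = 3628800 permutations of y under H0): p = 0.727490.
Step 5: alpha = 0.05. fail to reject H0.

tau_b = -0.1111 (C=20, D=25), p = 0.727490, fail to reject H0.


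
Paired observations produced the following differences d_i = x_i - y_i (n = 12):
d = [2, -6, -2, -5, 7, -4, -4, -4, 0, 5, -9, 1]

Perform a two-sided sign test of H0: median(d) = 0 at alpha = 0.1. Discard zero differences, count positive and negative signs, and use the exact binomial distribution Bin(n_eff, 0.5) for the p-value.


Step 1: Discard zero differences. Original n = 12; n_eff = number of nonzero differences = 11.
Nonzero differences (with sign): +2, -6, -2, -5, +7, -4, -4, -4, +5, -9, +1
Step 2: Count signs: positive = 4, negative = 7.
Step 3: Under H0: P(positive) = 0.5, so the number of positives S ~ Bin(11, 0.5).
Step 4: Two-sided exact p-value = sum of Bin(11,0.5) probabilities at or below the observed probability = 0.548828.
Step 5: alpha = 0.1. fail to reject H0.

n_eff = 11, pos = 4, neg = 7, p = 0.548828, fail to reject H0.


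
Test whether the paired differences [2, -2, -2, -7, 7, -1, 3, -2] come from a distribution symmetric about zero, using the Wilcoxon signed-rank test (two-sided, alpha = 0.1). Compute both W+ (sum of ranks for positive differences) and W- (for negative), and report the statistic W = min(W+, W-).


Step 1: Drop any zero differences (none here) and take |d_i|.
|d| = [2, 2, 2, 7, 7, 1, 3, 2]
Step 2: Midrank |d_i| (ties get averaged ranks).
ranks: |2|->3.5, |2|->3.5, |2|->3.5, |7|->7.5, |7|->7.5, |1|->1, |3|->6, |2|->3.5
Step 3: Attach original signs; sum ranks with positive sign and with negative sign.
W+ = 3.5 + 7.5 + 6 = 17
W- = 3.5 + 3.5 + 7.5 + 1 + 3.5 = 19
(Check: W+ + W- = 36 should equal n(n+1)/2 = 36.)
Step 4: Test statistic W = min(W+, W-) = 17.
Step 5: Ties in |d|, so use the tie-corrected normal approximation.
        E[W] = n(n+1)/4 = 8*9/4 = 18.
        Tie groups: |d|=2 (t=4), |d|=7 (t=2); sum(t^3 - t) = 66.
        Var[W] = n(n+1)(2n+1)/24 - sum(t^3-t)/48 = 1224/24 - 66/48 = 49.625.
        z = (W - E[W]) / sqrt(Var[W]) = (17 - 18) / 7.0445 = -0.1420.
        Two-sided p = 2*Phi(z) = 0.887116.
Step 6: alpha = 0.1. fail to reject H0.

W+ = 17, W- = 19, W = min = 17, p = 0.887116, fail to reject H0.


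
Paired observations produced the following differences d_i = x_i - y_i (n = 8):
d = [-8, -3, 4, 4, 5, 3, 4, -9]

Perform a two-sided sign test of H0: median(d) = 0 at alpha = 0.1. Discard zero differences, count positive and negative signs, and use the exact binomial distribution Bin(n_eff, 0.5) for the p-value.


Step 1: Discard zero differences. Original n = 8; n_eff = number of nonzero differences = 8.
Nonzero differences (with sign): -8, -3, +4, +4, +5, +3, +4, -9
Step 2: Count signs: positive = 5, negative = 3.
Step 3: Under H0: P(positive) = 0.5, so the number of positives S ~ Bin(8, 0.5).
Step 4: Two-sided exact p-value = sum of Bin(8,0.5) probabilities at or below the observed probability = 0.726562.
Step 5: alpha = 0.1. fail to reject H0.

n_eff = 8, pos = 5, neg = 3, p = 0.726562, fail to reject H0.


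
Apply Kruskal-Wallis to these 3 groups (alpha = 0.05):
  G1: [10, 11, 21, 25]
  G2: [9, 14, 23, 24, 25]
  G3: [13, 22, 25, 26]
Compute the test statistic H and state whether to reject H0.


Step 1: Combine all N = 13 observations and assign midranks.
sorted (value, group, rank): (9,G2,1), (10,G1,2), (11,G1,3), (13,G3,4), (14,G2,5), (21,G1,6), (22,G3,7), (23,G2,8), (24,G2,9), (25,G1,11), (25,G2,11), (25,G3,11), (26,G3,13)
Step 2: Sum ranks within each group.
R_1 = 22 (n_1 = 4)
R_2 = 34 (n_2 = 5)
R_3 = 35 (n_3 = 4)
Step 3: H = 12/(N(N+1)) * sum(R_i^2/n_i) - 3(N+1)
     = 12/(13*14) * (22^2/4 + 34^2/5 + 35^2/4) - 3*14
     = 0.065934 * 658.45 - 42
     = 1.414286.
Step 4: Ties present; correction factor C = 1 - 24/(13^3 - 13) = 0.989011. Corrected H = 1.414286 / 0.989011 = 1.430000.
Step 5: Under H0, H ~ chi^2(2); p-value = 0.489192.
Step 6: alpha = 0.05. fail to reject H0.

H = 1.4300, df = 2, p = 0.489192, fail to reject H0.


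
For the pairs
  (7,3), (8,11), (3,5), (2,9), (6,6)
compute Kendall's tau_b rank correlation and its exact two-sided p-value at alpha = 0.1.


Step 1: Enumerate the 10 unordered pairs (i,j) with i<j and classify each by sign(x_j-x_i) * sign(y_j-y_i).
  (1,2):dx=+1,dy=+8->C; (1,3):dx=-4,dy=+2->D; (1,4):dx=-5,dy=+6->D; (1,5):dx=-1,dy=+3->D
  (2,3):dx=-5,dy=-6->C; (2,4):dx=-6,dy=-2->C; (2,5):dx=-2,dy=-5->C; (3,4):dx=-1,dy=+4->D
  (3,5):dx=+3,dy=+1->C; (4,5):dx=+4,dy=-3->D
Step 2: C = 5, D = 5, total pairs = 10.
Step 3: tau = (C - D)/(n(n-1)/2) = (5 - 5)/10 = 0.000000.
Step 4: Exact two-sided p-value (enumerate n! = 120 permutations of y under H0): p = 1.000000.
Step 5: alpha = 0.1. fail to reject H0.

tau_b = 0.0000 (C=5, D=5), p = 1.000000, fail to reject H0.


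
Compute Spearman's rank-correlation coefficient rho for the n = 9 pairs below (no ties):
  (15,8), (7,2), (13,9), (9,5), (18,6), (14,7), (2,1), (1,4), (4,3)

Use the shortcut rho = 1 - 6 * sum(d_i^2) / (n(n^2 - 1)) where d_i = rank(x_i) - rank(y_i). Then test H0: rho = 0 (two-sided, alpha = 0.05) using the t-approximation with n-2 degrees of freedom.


Step 1: Rank x and y separately (midranks; no ties here).
rank(x): 15->8, 7->4, 13->6, 9->5, 18->9, 14->7, 2->2, 1->1, 4->3
rank(y): 8->8, 2->2, 9->9, 5->5, 6->6, 7->7, 1->1, 4->4, 3->3
Step 2: d_i = R_x(i) - R_y(i); compute d_i^2.
  (8-8)^2=0, (4-2)^2=4, (6-9)^2=9, (5-5)^2=0, (9-6)^2=9, (7-7)^2=0, (2-1)^2=1, (1-4)^2=9, (3-3)^2=0
sum(d^2) = 32.
Step 3: rho = 1 - 6*32 / (9*(9^2 - 1)) = 1 - 192/720 = 0.733333.
Step 4: Under H0, t = rho * sqrt((n-2)/(1-rho^2)) = 2.8538 ~ t(7).
Step 5: Two-sided p-value from the t-distribution with 7 df = 0.024554.
Step 6: alpha = 0.05. reject H0.

rho = 0.7333, p = 0.024554, reject H0 at alpha = 0.05.


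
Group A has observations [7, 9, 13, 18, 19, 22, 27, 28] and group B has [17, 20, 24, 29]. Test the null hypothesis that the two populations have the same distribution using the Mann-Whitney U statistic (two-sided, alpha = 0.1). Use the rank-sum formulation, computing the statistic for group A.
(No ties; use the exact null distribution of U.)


Step 1: Combine and sort all 12 observations; assign midranks.
sorted (value, group): (7,X), (9,X), (13,X), (17,Y), (18,X), (19,X), (20,Y), (22,X), (24,Y), (27,X), (28,X), (29,Y)
ranks: 7->1, 9->2, 13->3, 17->4, 18->5, 19->6, 20->7, 22->8, 24->9, 27->10, 28->11, 29->12
Step 2: Rank sum for X: R1 = 1 + 2 + 3 + 5 + 6 + 8 + 10 + 11 = 46.
Step 3: U_X = R1 - n1(n1+1)/2 = 46 - 8*9/2 = 46 - 36 = 10.
       U_Y = n1*n2 - U_X = 32 - 10 = 22.
Step 4: No ties, so the exact null distribution of U (based on enumerating the C(12,8) = 495 equally likely rank assignments) gives the two-sided p-value.
Step 5: p-value = 0.367677; compare to alpha = 0.1. fail to reject H0.

U_X = 10, p = 0.367677, fail to reject H0 at alpha = 0.1.


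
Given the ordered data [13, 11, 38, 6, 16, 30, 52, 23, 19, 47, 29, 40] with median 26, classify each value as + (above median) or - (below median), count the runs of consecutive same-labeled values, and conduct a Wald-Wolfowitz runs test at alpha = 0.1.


Step 1: Compute median = 26; label A = above, B = below.
Labels in order: BBABBAABBAAA  (n_A = 6, n_B = 6)
Step 2: Count runs R = 6.
Step 3: Under H0 (random ordering), E[R] = 2*n_A*n_B/(n_A+n_B) + 1 = 2*6*6/12 + 1 = 7.0000.
        Var[R] = 2*n_A*n_B*(2*n_A*n_B - n_A - n_B) / ((n_A+n_B)^2 * (n_A+n_B-1)) = 4320/1584 = 2.7273.
        SD[R] = 1.6514.
Step 4: Continuity-corrected z = (R + 0.5 - E[R]) / SD[R] = (6 + 0.5 - 7.0000) / 1.6514 = -0.3028.
Step 5: Two-sided p-value via normal approximation = 2*(1 - Phi(|z|)) = 0.762069.
Step 6: alpha = 0.1. fail to reject H0.

R = 6, z = -0.3028, p = 0.762069, fail to reject H0.


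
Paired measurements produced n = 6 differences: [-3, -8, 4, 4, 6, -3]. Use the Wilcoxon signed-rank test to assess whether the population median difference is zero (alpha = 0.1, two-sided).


Step 1: Drop any zero differences (none here) and take |d_i|.
|d| = [3, 8, 4, 4, 6, 3]
Step 2: Midrank |d_i| (ties get averaged ranks).
ranks: |3|->1.5, |8|->6, |4|->3.5, |4|->3.5, |6|->5, |3|->1.5
Step 3: Attach original signs; sum ranks with positive sign and with negative sign.
W+ = 3.5 + 3.5 + 5 = 12
W- = 1.5 + 6 + 1.5 = 9
(Check: W+ + W- = 21 should equal n(n+1)/2 = 21.)
Step 4: Test statistic W = min(W+, W-) = 9.
Step 5: Ties in |d|, so use the tie-corrected normal approximation.
        E[W] = n(n+1)/4 = 6*7/4 = 10.5.
        Tie groups: |d|=3 (t=2), |d|=4 (t=2); sum(t^3 - t) = 12.
        Var[W] = n(n+1)(2n+1)/24 - sum(t^3-t)/48 = 546/24 - 12/48 = 22.5.
        z = (W - E[W]) / sqrt(Var[W]) = (9 - 10.5) / 4.7434 = -0.3162.
        Two-sided p = 2*Phi(z) = 0.751830.
Step 6: alpha = 0.1. fail to reject H0.

W+ = 12, W- = 9, W = min = 9, p = 0.751830, fail to reject H0.


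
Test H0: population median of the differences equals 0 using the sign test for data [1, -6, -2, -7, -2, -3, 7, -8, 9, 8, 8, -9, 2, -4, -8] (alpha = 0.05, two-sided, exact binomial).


Step 1: Discard zero differences. Original n = 15; n_eff = number of nonzero differences = 15.
Nonzero differences (with sign): +1, -6, -2, -7, -2, -3, +7, -8, +9, +8, +8, -9, +2, -4, -8
Step 2: Count signs: positive = 6, negative = 9.
Step 3: Under H0: P(positive) = 0.5, so the number of positives S ~ Bin(15, 0.5).
Step 4: Two-sided exact p-value = sum of Bin(15,0.5) probabilities at or below the observed probability = 0.607239.
Step 5: alpha = 0.05. fail to reject H0.

n_eff = 15, pos = 6, neg = 9, p = 0.607239, fail to reject H0.


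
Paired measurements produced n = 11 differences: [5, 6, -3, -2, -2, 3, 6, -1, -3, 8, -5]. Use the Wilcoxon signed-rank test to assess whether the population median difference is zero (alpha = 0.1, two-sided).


Step 1: Drop any zero differences (none here) and take |d_i|.
|d| = [5, 6, 3, 2, 2, 3, 6, 1, 3, 8, 5]
Step 2: Midrank |d_i| (ties get averaged ranks).
ranks: |5|->7.5, |6|->9.5, |3|->5, |2|->2.5, |2|->2.5, |3|->5, |6|->9.5, |1|->1, |3|->5, |8|->11, |5|->7.5
Step 3: Attach original signs; sum ranks with positive sign and with negative sign.
W+ = 7.5 + 9.5 + 5 + 9.5 + 11 = 42.5
W- = 5 + 2.5 + 2.5 + 1 + 5 + 7.5 = 23.5
(Check: W+ + W- = 66 should equal n(n+1)/2 = 66.)
Step 4: Test statistic W = min(W+, W-) = 23.5.
Step 5: Ties in |d|, so use the tie-corrected normal approximation.
        E[W] = n(n+1)/4 = 11*12/4 = 33.
        Tie groups: |d|=2 (t=2), |d|=3 (t=3), |d|=5 (t=2), |d|=6 (t=2); sum(t^3 - t) = 42.
        Var[W] = n(n+1)(2n+1)/24 - sum(t^3-t)/48 = 3036/24 - 42/48 = 125.625.
        z = (W - E[W]) / sqrt(Var[W]) = (23.5 - 33) / 11.2083 = -0.8476.
        Two-sided p = 2*Phi(z) = 0.396667.
Step 6: alpha = 0.1. fail to reject H0.

W+ = 42.5, W- = 23.5, W = min = 23.5, p = 0.396667, fail to reject H0.


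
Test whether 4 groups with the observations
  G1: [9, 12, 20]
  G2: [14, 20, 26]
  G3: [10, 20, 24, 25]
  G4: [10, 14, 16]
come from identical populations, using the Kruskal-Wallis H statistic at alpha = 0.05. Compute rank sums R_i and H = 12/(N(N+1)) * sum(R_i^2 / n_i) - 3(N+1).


Step 1: Combine all N = 13 observations and assign midranks.
sorted (value, group, rank): (9,G1,1), (10,G3,2.5), (10,G4,2.5), (12,G1,4), (14,G2,5.5), (14,G4,5.5), (16,G4,7), (20,G1,9), (20,G2,9), (20,G3,9), (24,G3,11), (25,G3,12), (26,G2,13)
Step 2: Sum ranks within each group.
R_1 = 14 (n_1 = 3)
R_2 = 27.5 (n_2 = 3)
R_3 = 34.5 (n_3 = 4)
R_4 = 15 (n_4 = 3)
Step 3: H = 12/(N(N+1)) * sum(R_i^2/n_i) - 3(N+1)
     = 12/(13*14) * (14^2/3 + 27.5^2/3 + 34.5^2/4 + 15^2/3) - 3*14
     = 0.065934 * 689.979 - 42
     = 3.493132.
Step 4: Ties present; correction factor C = 1 - 36/(13^3 - 13) = 0.983516. Corrected H = 3.493132 / 0.983516 = 3.551676.
Step 5: Under H0, H ~ chi^2(3); p-value = 0.314122.
Step 6: alpha = 0.05. fail to reject H0.

H = 3.5517, df = 3, p = 0.314122, fail to reject H0.


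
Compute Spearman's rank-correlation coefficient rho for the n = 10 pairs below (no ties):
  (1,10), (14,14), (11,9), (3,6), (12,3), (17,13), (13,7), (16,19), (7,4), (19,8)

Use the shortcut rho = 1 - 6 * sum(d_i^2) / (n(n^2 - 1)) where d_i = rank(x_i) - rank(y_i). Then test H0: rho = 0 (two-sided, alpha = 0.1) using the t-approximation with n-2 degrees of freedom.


Step 1: Rank x and y separately (midranks; no ties here).
rank(x): 1->1, 14->7, 11->4, 3->2, 12->5, 17->9, 13->6, 16->8, 7->3, 19->10
rank(y): 10->7, 14->9, 9->6, 6->3, 3->1, 13->8, 7->4, 19->10, 4->2, 8->5
Step 2: d_i = R_x(i) - R_y(i); compute d_i^2.
  (1-7)^2=36, (7-9)^2=4, (4-6)^2=4, (2-3)^2=1, (5-1)^2=16, (9-8)^2=1, (6-4)^2=4, (8-10)^2=4, (3-2)^2=1, (10-5)^2=25
sum(d^2) = 96.
Step 3: rho = 1 - 6*96 / (10*(10^2 - 1)) = 1 - 576/990 = 0.418182.
Step 4: Under H0, t = rho * sqrt((n-2)/(1-rho^2)) = 1.3021 ~ t(8).
Step 5: Two-sided p-value from the t-distribution with 8 df = 0.229113.
Step 6: alpha = 0.1. fail to reject H0.

rho = 0.4182, p = 0.229113, fail to reject H0 at alpha = 0.1.


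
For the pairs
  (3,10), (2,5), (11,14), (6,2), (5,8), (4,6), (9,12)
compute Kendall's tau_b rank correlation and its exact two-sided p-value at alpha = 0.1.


Step 1: Enumerate the 21 unordered pairs (i,j) with i<j and classify each by sign(x_j-x_i) * sign(y_j-y_i).
  (1,2):dx=-1,dy=-5->C; (1,3):dx=+8,dy=+4->C; (1,4):dx=+3,dy=-8->D; (1,5):dx=+2,dy=-2->D
  (1,6):dx=+1,dy=-4->D; (1,7):dx=+6,dy=+2->C; (2,3):dx=+9,dy=+9->C; (2,4):dx=+4,dy=-3->D
  (2,5):dx=+3,dy=+3->C; (2,6):dx=+2,dy=+1->C; (2,7):dx=+7,dy=+7->C; (3,4):dx=-5,dy=-12->C
  (3,5):dx=-6,dy=-6->C; (3,6):dx=-7,dy=-8->C; (3,7):dx=-2,dy=-2->C; (4,5):dx=-1,dy=+6->D
  (4,6):dx=-2,dy=+4->D; (4,7):dx=+3,dy=+10->C; (5,6):dx=-1,dy=-2->C; (5,7):dx=+4,dy=+4->C
  (6,7):dx=+5,dy=+6->C
Step 2: C = 15, D = 6, total pairs = 21.
Step 3: tau = (C - D)/(n(n-1)/2) = (15 - 6)/21 = 0.428571.
Step 4: Exact two-sided p-value (enumerate n! = 5040 permutations of y under H0): p = 0.238889.
Step 5: alpha = 0.1. fail to reject H0.

tau_b = 0.4286 (C=15, D=6), p = 0.238889, fail to reject H0.


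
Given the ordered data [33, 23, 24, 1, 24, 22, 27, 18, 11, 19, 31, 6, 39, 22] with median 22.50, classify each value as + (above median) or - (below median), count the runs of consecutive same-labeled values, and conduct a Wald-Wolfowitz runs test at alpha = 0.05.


Step 1: Compute median = 22.50; label A = above, B = below.
Labels in order: AAABABABBBABAB  (n_A = 7, n_B = 7)
Step 2: Count runs R = 10.
Step 3: Under H0 (random ordering), E[R] = 2*n_A*n_B/(n_A+n_B) + 1 = 2*7*7/14 + 1 = 8.0000.
        Var[R] = 2*n_A*n_B*(2*n_A*n_B - n_A - n_B) / ((n_A+n_B)^2 * (n_A+n_B-1)) = 8232/2548 = 3.2308.
        SD[R] = 1.7974.
Step 4: Continuity-corrected z = (R - 0.5 - E[R]) / SD[R] = (10 - 0.5 - 8.0000) / 1.7974 = 0.8345.
Step 5: Two-sided p-value via normal approximation = 2*(1 - Phi(|z|)) = 0.403986.
Step 6: alpha = 0.05. fail to reject H0.

R = 10, z = 0.8345, p = 0.403986, fail to reject H0.


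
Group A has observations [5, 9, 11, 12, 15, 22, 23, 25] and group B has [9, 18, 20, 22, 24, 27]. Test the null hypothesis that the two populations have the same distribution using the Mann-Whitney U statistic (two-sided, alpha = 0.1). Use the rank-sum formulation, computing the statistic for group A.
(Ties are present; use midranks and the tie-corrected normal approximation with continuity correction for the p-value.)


Step 1: Combine and sort all 14 observations; assign midranks.
sorted (value, group): (5,X), (9,X), (9,Y), (11,X), (12,X), (15,X), (18,Y), (20,Y), (22,X), (22,Y), (23,X), (24,Y), (25,X), (27,Y)
ranks: 5->1, 9->2.5, 9->2.5, 11->4, 12->5, 15->6, 18->7, 20->8, 22->9.5, 22->9.5, 23->11, 24->12, 25->13, 27->14
Step 2: Rank sum for X: R1 = 1 + 2.5 + 4 + 5 + 6 + 9.5 + 11 + 13 = 52.
Step 3: U_X = R1 - n1(n1+1)/2 = 52 - 8*9/2 = 52 - 36 = 16.
       U_Y = n1*n2 - U_X = 48 - 16 = 32.
Step 4: Ties are present, so use the tie-corrected normal approximation (with continuity correction) for the p-value.
Step 5: p-value = 0.331857; compare to alpha = 0.1. fail to reject H0.

U_X = 16, p = 0.331857, fail to reject H0 at alpha = 0.1.


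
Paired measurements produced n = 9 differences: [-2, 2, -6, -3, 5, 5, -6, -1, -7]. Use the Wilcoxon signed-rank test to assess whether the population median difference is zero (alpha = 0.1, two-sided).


Step 1: Drop any zero differences (none here) and take |d_i|.
|d| = [2, 2, 6, 3, 5, 5, 6, 1, 7]
Step 2: Midrank |d_i| (ties get averaged ranks).
ranks: |2|->2.5, |2|->2.5, |6|->7.5, |3|->4, |5|->5.5, |5|->5.5, |6|->7.5, |1|->1, |7|->9
Step 3: Attach original signs; sum ranks with positive sign and with negative sign.
W+ = 2.5 + 5.5 + 5.5 = 13.5
W- = 2.5 + 7.5 + 4 + 7.5 + 1 + 9 = 31.5
(Check: W+ + W- = 45 should equal n(n+1)/2 = 45.)
Step 4: Test statistic W = min(W+, W-) = 13.5.
Step 5: Ties in |d|, so use the tie-corrected normal approximation.
        E[W] = n(n+1)/4 = 9*10/4 = 22.5.
        Tie groups: |d|=2 (t=2), |d|=5 (t=2), |d|=6 (t=2); sum(t^3 - t) = 18.
        Var[W] = n(n+1)(2n+1)/24 - sum(t^3-t)/48 = 1710/24 - 18/48 = 70.875.
        z = (W - E[W]) / sqrt(Var[W]) = (13.5 - 22.5) / 8.4187 = -1.0690.
        Two-sided p = 2*Phi(z) = 0.285049.
Step 6: alpha = 0.1. fail to reject H0.

W+ = 13.5, W- = 31.5, W = min = 13.5, p = 0.285049, fail to reject H0.


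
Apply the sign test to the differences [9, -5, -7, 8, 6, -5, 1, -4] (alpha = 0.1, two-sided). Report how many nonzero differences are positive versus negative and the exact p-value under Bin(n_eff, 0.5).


Step 1: Discard zero differences. Original n = 8; n_eff = number of nonzero differences = 8.
Nonzero differences (with sign): +9, -5, -7, +8, +6, -5, +1, -4
Step 2: Count signs: positive = 4, negative = 4.
Step 3: Under H0: P(positive) = 0.5, so the number of positives S ~ Bin(8, 0.5).
Step 4: Two-sided exact p-value = sum of Bin(8,0.5) probabilities at or below the observed probability = 1.000000.
Step 5: alpha = 0.1. fail to reject H0.

n_eff = 8, pos = 4, neg = 4, p = 1.000000, fail to reject H0.


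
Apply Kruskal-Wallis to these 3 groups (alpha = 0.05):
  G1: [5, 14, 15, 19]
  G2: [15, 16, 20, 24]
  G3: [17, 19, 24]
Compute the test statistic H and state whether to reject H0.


Step 1: Combine all N = 11 observations and assign midranks.
sorted (value, group, rank): (5,G1,1), (14,G1,2), (15,G1,3.5), (15,G2,3.5), (16,G2,5), (17,G3,6), (19,G1,7.5), (19,G3,7.5), (20,G2,9), (24,G2,10.5), (24,G3,10.5)
Step 2: Sum ranks within each group.
R_1 = 14 (n_1 = 4)
R_2 = 28 (n_2 = 4)
R_3 = 24 (n_3 = 3)
Step 3: H = 12/(N(N+1)) * sum(R_i^2/n_i) - 3(N+1)
     = 12/(11*12) * (14^2/4 + 28^2/4 + 24^2/3) - 3*12
     = 0.090909 * 437 - 36
     = 3.727273.
Step 4: Ties present; correction factor C = 1 - 18/(11^3 - 11) = 0.986364. Corrected H = 3.727273 / 0.986364 = 3.778802.
Step 5: Under H0, H ~ chi^2(2); p-value = 0.151162.
Step 6: alpha = 0.05. fail to reject H0.

H = 3.7788, df = 2, p = 0.151162, fail to reject H0.


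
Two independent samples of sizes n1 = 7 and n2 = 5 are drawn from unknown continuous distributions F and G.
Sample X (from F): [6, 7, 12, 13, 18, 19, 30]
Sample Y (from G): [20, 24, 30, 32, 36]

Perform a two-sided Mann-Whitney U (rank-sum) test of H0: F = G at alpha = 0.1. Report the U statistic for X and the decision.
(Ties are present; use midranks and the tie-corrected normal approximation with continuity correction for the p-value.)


Step 1: Combine and sort all 12 observations; assign midranks.
sorted (value, group): (6,X), (7,X), (12,X), (13,X), (18,X), (19,X), (20,Y), (24,Y), (30,X), (30,Y), (32,Y), (36,Y)
ranks: 6->1, 7->2, 12->3, 13->4, 18->5, 19->6, 20->7, 24->8, 30->9.5, 30->9.5, 32->11, 36->12
Step 2: Rank sum for X: R1 = 1 + 2 + 3 + 4 + 5 + 6 + 9.5 = 30.5.
Step 3: U_X = R1 - n1(n1+1)/2 = 30.5 - 7*8/2 = 30.5 - 28 = 2.5.
       U_Y = n1*n2 - U_X = 35 - 2.5 = 32.5.
Step 4: Ties are present, so use the tie-corrected normal approximation (with continuity correction) for the p-value.
Step 5: p-value = 0.018328; compare to alpha = 0.1. reject H0.

U_X = 2.5, p = 0.018328, reject H0 at alpha = 0.1.


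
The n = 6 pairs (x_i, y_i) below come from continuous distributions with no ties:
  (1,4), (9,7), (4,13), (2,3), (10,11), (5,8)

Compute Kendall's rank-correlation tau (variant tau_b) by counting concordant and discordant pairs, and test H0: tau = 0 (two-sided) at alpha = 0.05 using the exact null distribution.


Step 1: Enumerate the 15 unordered pairs (i,j) with i<j and classify each by sign(x_j-x_i) * sign(y_j-y_i).
  (1,2):dx=+8,dy=+3->C; (1,3):dx=+3,dy=+9->C; (1,4):dx=+1,dy=-1->D; (1,5):dx=+9,dy=+7->C
  (1,6):dx=+4,dy=+4->C; (2,3):dx=-5,dy=+6->D; (2,4):dx=-7,dy=-4->C; (2,5):dx=+1,dy=+4->C
  (2,6):dx=-4,dy=+1->D; (3,4):dx=-2,dy=-10->C; (3,5):dx=+6,dy=-2->D; (3,6):dx=+1,dy=-5->D
  (4,5):dx=+8,dy=+8->C; (4,6):dx=+3,dy=+5->C; (5,6):dx=-5,dy=-3->C
Step 2: C = 10, D = 5, total pairs = 15.
Step 3: tau = (C - D)/(n(n-1)/2) = (10 - 5)/15 = 0.333333.
Step 4: Exact two-sided p-value (enumerate n! = 720 permutations of y under H0): p = 0.469444.
Step 5: alpha = 0.05. fail to reject H0.

tau_b = 0.3333 (C=10, D=5), p = 0.469444, fail to reject H0.


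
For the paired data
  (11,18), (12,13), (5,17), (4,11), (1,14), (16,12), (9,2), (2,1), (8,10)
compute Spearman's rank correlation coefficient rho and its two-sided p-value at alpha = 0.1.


Step 1: Rank x and y separately (midranks; no ties here).
rank(x): 11->7, 12->8, 5->4, 4->3, 1->1, 16->9, 9->6, 2->2, 8->5
rank(y): 18->9, 13->6, 17->8, 11->4, 14->7, 12->5, 2->2, 1->1, 10->3
Step 2: d_i = R_x(i) - R_y(i); compute d_i^2.
  (7-9)^2=4, (8-6)^2=4, (4-8)^2=16, (3-4)^2=1, (1-7)^2=36, (9-5)^2=16, (6-2)^2=16, (2-1)^2=1, (5-3)^2=4
sum(d^2) = 98.
Step 3: rho = 1 - 6*98 / (9*(9^2 - 1)) = 1 - 588/720 = 0.183333.
Step 4: Under H0, t = rho * sqrt((n-2)/(1-rho^2)) = 0.4934 ~ t(7).
Step 5: Two-sided p-value from the t-distribution with 7 df = 0.636820.
Step 6: alpha = 0.1. fail to reject H0.

rho = 0.1833, p = 0.636820, fail to reject H0 at alpha = 0.1.


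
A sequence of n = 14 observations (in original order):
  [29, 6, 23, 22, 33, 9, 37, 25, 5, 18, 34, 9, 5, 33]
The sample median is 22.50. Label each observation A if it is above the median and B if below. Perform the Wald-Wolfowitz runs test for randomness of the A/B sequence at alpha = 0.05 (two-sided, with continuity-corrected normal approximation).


Step 1: Compute median = 22.50; label A = above, B = below.
Labels in order: ABABABAABBABBA  (n_A = 7, n_B = 7)
Step 2: Count runs R = 11.
Step 3: Under H0 (random ordering), E[R] = 2*n_A*n_B/(n_A+n_B) + 1 = 2*7*7/14 + 1 = 8.0000.
        Var[R] = 2*n_A*n_B*(2*n_A*n_B - n_A - n_B) / ((n_A+n_B)^2 * (n_A+n_B-1)) = 8232/2548 = 3.2308.
        SD[R] = 1.7974.
Step 4: Continuity-corrected z = (R - 0.5 - E[R]) / SD[R] = (11 - 0.5 - 8.0000) / 1.7974 = 1.3909.
Step 5: Two-sided p-value via normal approximation = 2*(1 - Phi(|z|)) = 0.164264.
Step 6: alpha = 0.05. fail to reject H0.

R = 11, z = 1.3909, p = 0.164264, fail to reject H0.


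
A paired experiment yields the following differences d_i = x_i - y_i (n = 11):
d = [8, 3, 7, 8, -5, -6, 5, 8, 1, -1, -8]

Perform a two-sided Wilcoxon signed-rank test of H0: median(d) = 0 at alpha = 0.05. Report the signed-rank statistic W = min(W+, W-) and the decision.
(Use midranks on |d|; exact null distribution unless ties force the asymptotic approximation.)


Step 1: Drop any zero differences (none here) and take |d_i|.
|d| = [8, 3, 7, 8, 5, 6, 5, 8, 1, 1, 8]
Step 2: Midrank |d_i| (ties get averaged ranks).
ranks: |8|->9.5, |3|->3, |7|->7, |8|->9.5, |5|->4.5, |6|->6, |5|->4.5, |8|->9.5, |1|->1.5, |1|->1.5, |8|->9.5
Step 3: Attach original signs; sum ranks with positive sign and with negative sign.
W+ = 9.5 + 3 + 7 + 9.5 + 4.5 + 9.5 + 1.5 = 44.5
W- = 4.5 + 6 + 1.5 + 9.5 = 21.5
(Check: W+ + W- = 66 should equal n(n+1)/2 = 66.)
Step 4: Test statistic W = min(W+, W-) = 21.5.
Step 5: Ties in |d|, so use the tie-corrected normal approximation.
        E[W] = n(n+1)/4 = 11*12/4 = 33.
        Tie groups: |d|=1 (t=2), |d|=5 (t=2), |d|=8 (t=4); sum(t^3 - t) = 72.
        Var[W] = n(n+1)(2n+1)/24 - sum(t^3-t)/48 = 3036/24 - 72/48 = 125.
        z = (W - E[W]) / sqrt(Var[W]) = (21.5 - 33) / 11.1803 = -1.0286.
        Two-sided p = 2*Phi(z) = 0.303672.
Step 6: alpha = 0.05. fail to reject H0.

W+ = 44.5, W- = 21.5, W = min = 21.5, p = 0.303672, fail to reject H0.
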